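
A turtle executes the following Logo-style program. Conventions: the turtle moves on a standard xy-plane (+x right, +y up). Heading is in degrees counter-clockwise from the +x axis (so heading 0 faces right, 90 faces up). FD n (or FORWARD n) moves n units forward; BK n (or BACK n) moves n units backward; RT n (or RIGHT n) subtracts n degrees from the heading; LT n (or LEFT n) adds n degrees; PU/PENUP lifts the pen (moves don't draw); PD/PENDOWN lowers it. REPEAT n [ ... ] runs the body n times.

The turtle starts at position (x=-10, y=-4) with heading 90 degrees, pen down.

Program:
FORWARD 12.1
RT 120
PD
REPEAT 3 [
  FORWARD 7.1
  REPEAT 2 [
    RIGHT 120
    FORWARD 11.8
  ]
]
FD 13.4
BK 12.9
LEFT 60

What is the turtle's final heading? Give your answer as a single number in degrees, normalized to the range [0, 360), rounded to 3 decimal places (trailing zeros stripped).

Answer: 30

Derivation:
Executing turtle program step by step:
Start: pos=(-10,-4), heading=90, pen down
FD 12.1: (-10,-4) -> (-10,8.1) [heading=90, draw]
RT 120: heading 90 -> 330
PD: pen down
REPEAT 3 [
  -- iteration 1/3 --
  FD 7.1: (-10,8.1) -> (-3.851,4.55) [heading=330, draw]
  REPEAT 2 [
    -- iteration 1/2 --
    RT 120: heading 330 -> 210
    FD 11.8: (-3.851,4.55) -> (-14.07,-1.35) [heading=210, draw]
    -- iteration 2/2 --
    RT 120: heading 210 -> 90
    FD 11.8: (-14.07,-1.35) -> (-14.07,10.45) [heading=90, draw]
  ]
  -- iteration 2/3 --
  FD 7.1: (-14.07,10.45) -> (-14.07,17.55) [heading=90, draw]
  REPEAT 2 [
    -- iteration 1/2 --
    RT 120: heading 90 -> 330
    FD 11.8: (-14.07,17.55) -> (-3.851,11.65) [heading=330, draw]
    -- iteration 2/2 --
    RT 120: heading 330 -> 210
    FD 11.8: (-3.851,11.65) -> (-14.07,5.75) [heading=210, draw]
  ]
  -- iteration 3/3 --
  FD 7.1: (-14.07,5.75) -> (-20.219,2.2) [heading=210, draw]
  REPEAT 2 [
    -- iteration 1/2 --
    RT 120: heading 210 -> 90
    FD 11.8: (-20.219,2.2) -> (-20.219,14) [heading=90, draw]
    -- iteration 2/2 --
    RT 120: heading 90 -> 330
    FD 11.8: (-20.219,14) -> (-10,8.1) [heading=330, draw]
  ]
]
FD 13.4: (-10,8.1) -> (1.605,1.4) [heading=330, draw]
BK 12.9: (1.605,1.4) -> (-9.567,7.85) [heading=330, draw]
LT 60: heading 330 -> 30
Final: pos=(-9.567,7.85), heading=30, 12 segment(s) drawn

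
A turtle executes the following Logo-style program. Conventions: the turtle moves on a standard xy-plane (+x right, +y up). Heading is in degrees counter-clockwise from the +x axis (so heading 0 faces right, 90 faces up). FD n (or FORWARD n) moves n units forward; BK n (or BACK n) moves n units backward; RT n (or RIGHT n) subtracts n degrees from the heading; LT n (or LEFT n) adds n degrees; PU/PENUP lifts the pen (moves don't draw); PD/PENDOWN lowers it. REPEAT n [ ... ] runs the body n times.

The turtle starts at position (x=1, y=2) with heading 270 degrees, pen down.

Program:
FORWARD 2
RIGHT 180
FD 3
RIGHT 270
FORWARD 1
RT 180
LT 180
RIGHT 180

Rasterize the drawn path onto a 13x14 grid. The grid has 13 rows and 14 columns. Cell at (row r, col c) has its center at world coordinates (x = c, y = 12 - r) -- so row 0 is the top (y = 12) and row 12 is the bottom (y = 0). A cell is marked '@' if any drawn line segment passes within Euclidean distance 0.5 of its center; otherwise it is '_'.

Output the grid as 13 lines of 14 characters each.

Answer: ______________
______________
______________
______________
______________
______________
______________
______________
______________
@@____________
_@____________
_@____________
_@____________

Derivation:
Segment 0: (1,2) -> (1,0)
Segment 1: (1,0) -> (1,3)
Segment 2: (1,3) -> (-0,3)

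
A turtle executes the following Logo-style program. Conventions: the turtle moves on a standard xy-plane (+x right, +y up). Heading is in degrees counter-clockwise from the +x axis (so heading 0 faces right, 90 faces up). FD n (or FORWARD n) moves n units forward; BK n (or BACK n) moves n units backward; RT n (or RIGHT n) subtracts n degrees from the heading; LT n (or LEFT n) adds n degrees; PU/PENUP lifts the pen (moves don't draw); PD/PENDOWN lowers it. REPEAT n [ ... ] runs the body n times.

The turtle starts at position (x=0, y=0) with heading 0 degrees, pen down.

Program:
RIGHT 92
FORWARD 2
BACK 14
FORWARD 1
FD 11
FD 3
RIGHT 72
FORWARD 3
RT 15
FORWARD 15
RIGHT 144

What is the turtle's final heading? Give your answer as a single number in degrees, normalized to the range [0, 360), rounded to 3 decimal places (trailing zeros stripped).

Answer: 37

Derivation:
Executing turtle program step by step:
Start: pos=(0,0), heading=0, pen down
RT 92: heading 0 -> 268
FD 2: (0,0) -> (-0.07,-1.999) [heading=268, draw]
BK 14: (-0.07,-1.999) -> (0.419,11.993) [heading=268, draw]
FD 1: (0.419,11.993) -> (0.384,10.993) [heading=268, draw]
FD 11: (0.384,10.993) -> (0,0) [heading=268, draw]
FD 3: (0,0) -> (-0.105,-2.998) [heading=268, draw]
RT 72: heading 268 -> 196
FD 3: (-0.105,-2.998) -> (-2.988,-3.825) [heading=196, draw]
RT 15: heading 196 -> 181
FD 15: (-2.988,-3.825) -> (-17.986,-4.087) [heading=181, draw]
RT 144: heading 181 -> 37
Final: pos=(-17.986,-4.087), heading=37, 7 segment(s) drawn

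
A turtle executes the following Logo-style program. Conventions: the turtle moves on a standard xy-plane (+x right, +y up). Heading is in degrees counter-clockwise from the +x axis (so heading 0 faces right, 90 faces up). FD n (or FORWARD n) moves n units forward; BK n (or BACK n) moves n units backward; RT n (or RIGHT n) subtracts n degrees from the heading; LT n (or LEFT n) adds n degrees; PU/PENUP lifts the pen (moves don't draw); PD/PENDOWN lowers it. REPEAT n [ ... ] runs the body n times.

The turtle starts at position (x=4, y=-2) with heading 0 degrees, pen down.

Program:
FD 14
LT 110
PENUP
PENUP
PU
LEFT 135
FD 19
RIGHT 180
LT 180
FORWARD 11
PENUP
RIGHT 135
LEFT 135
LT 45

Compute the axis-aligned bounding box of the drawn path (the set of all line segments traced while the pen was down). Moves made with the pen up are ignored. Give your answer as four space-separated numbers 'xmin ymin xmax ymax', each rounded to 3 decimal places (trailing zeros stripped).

Answer: 4 -2 18 -2

Derivation:
Executing turtle program step by step:
Start: pos=(4,-2), heading=0, pen down
FD 14: (4,-2) -> (18,-2) [heading=0, draw]
LT 110: heading 0 -> 110
PU: pen up
PU: pen up
PU: pen up
LT 135: heading 110 -> 245
FD 19: (18,-2) -> (9.97,-19.22) [heading=245, move]
RT 180: heading 245 -> 65
LT 180: heading 65 -> 245
FD 11: (9.97,-19.22) -> (5.321,-29.189) [heading=245, move]
PU: pen up
RT 135: heading 245 -> 110
LT 135: heading 110 -> 245
LT 45: heading 245 -> 290
Final: pos=(5.321,-29.189), heading=290, 1 segment(s) drawn

Segment endpoints: x in {4, 18}, y in {-2}
xmin=4, ymin=-2, xmax=18, ymax=-2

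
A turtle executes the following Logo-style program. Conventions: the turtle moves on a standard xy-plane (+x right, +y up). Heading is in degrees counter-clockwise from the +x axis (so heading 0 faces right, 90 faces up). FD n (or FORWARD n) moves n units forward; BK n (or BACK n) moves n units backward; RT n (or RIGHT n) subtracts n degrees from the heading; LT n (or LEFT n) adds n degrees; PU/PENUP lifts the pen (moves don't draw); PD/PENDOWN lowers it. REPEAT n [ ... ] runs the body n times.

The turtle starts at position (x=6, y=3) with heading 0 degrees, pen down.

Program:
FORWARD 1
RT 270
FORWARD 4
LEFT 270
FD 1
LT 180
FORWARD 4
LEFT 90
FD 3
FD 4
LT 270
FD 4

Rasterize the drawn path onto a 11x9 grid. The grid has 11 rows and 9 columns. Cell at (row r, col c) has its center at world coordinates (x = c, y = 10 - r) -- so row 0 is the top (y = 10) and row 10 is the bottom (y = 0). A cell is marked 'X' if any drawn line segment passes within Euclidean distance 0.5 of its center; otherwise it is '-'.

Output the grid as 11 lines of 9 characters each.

Segment 0: (6,3) -> (7,3)
Segment 1: (7,3) -> (7,7)
Segment 2: (7,7) -> (8,7)
Segment 3: (8,7) -> (4,7)
Segment 4: (4,7) -> (4,4)
Segment 5: (4,4) -> (4,0)
Segment 6: (4,0) -> (-0,0)

Answer: ---------
---------
---------
----XXXXX
----X--X-
----X--X-
----X--X-
----X-XX-
----X----
----X----
XXXXX----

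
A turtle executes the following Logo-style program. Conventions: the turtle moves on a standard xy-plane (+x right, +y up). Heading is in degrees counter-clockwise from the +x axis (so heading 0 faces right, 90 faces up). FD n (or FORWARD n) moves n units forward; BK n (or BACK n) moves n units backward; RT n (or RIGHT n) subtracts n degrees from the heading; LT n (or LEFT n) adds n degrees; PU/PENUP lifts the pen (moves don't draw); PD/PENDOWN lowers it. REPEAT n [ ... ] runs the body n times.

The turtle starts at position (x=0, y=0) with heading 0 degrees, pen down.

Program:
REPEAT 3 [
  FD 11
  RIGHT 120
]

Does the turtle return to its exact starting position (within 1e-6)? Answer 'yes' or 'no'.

Executing turtle program step by step:
Start: pos=(0,0), heading=0, pen down
REPEAT 3 [
  -- iteration 1/3 --
  FD 11: (0,0) -> (11,0) [heading=0, draw]
  RT 120: heading 0 -> 240
  -- iteration 2/3 --
  FD 11: (11,0) -> (5.5,-9.526) [heading=240, draw]
  RT 120: heading 240 -> 120
  -- iteration 3/3 --
  FD 11: (5.5,-9.526) -> (0,0) [heading=120, draw]
  RT 120: heading 120 -> 0
]
Final: pos=(0,0), heading=0, 3 segment(s) drawn

Start position: (0, 0)
Final position: (0, 0)
Distance = 0; < 1e-6 -> CLOSED

Answer: yes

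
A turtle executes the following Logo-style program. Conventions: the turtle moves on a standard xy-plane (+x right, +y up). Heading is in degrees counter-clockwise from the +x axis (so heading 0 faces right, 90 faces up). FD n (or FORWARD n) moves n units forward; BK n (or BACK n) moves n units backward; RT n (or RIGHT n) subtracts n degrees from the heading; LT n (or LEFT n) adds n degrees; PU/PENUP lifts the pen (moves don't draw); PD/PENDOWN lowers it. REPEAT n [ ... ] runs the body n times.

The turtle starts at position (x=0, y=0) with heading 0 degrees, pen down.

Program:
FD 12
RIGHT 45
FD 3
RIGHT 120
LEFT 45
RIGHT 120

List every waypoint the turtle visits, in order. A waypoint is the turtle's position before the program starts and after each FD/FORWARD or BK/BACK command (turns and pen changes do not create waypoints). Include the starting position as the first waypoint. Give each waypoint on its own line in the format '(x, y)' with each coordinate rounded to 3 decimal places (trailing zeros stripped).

Answer: (0, 0)
(12, 0)
(14.121, -2.121)

Derivation:
Executing turtle program step by step:
Start: pos=(0,0), heading=0, pen down
FD 12: (0,0) -> (12,0) [heading=0, draw]
RT 45: heading 0 -> 315
FD 3: (12,0) -> (14.121,-2.121) [heading=315, draw]
RT 120: heading 315 -> 195
LT 45: heading 195 -> 240
RT 120: heading 240 -> 120
Final: pos=(14.121,-2.121), heading=120, 2 segment(s) drawn
Waypoints (3 total):
(0, 0)
(12, 0)
(14.121, -2.121)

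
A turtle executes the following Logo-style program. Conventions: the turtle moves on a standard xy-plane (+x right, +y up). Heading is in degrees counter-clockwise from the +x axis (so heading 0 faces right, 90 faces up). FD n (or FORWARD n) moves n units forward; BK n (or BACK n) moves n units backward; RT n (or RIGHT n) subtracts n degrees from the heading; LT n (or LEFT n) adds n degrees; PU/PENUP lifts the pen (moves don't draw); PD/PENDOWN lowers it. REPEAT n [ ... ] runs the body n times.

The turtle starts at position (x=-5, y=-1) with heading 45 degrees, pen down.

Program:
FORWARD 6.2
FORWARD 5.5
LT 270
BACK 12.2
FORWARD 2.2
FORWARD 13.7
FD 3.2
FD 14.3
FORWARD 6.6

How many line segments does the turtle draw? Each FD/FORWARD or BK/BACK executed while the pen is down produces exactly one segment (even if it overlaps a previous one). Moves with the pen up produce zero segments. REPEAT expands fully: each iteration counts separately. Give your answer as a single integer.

Answer: 8

Derivation:
Executing turtle program step by step:
Start: pos=(-5,-1), heading=45, pen down
FD 6.2: (-5,-1) -> (-0.616,3.384) [heading=45, draw]
FD 5.5: (-0.616,3.384) -> (3.273,7.273) [heading=45, draw]
LT 270: heading 45 -> 315
BK 12.2: (3.273,7.273) -> (-5.354,15.9) [heading=315, draw]
FD 2.2: (-5.354,15.9) -> (-3.798,14.344) [heading=315, draw]
FD 13.7: (-3.798,14.344) -> (5.889,4.657) [heading=315, draw]
FD 3.2: (5.889,4.657) -> (8.152,2.394) [heading=315, draw]
FD 14.3: (8.152,2.394) -> (18.264,-7.718) [heading=315, draw]
FD 6.6: (18.264,-7.718) -> (22.931,-12.384) [heading=315, draw]
Final: pos=(22.931,-12.384), heading=315, 8 segment(s) drawn
Segments drawn: 8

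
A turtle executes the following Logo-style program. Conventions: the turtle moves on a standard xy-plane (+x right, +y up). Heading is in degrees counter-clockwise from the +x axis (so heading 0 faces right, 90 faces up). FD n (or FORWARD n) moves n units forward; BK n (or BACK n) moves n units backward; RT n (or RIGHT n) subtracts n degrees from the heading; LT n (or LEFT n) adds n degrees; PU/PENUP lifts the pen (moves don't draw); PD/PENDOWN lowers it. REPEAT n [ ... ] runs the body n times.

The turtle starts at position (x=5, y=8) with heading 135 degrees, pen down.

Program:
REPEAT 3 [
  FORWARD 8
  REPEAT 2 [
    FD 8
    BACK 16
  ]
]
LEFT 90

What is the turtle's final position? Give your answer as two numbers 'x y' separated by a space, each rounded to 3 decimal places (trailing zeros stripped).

Executing turtle program step by step:
Start: pos=(5,8), heading=135, pen down
REPEAT 3 [
  -- iteration 1/3 --
  FD 8: (5,8) -> (-0.657,13.657) [heading=135, draw]
  REPEAT 2 [
    -- iteration 1/2 --
    FD 8: (-0.657,13.657) -> (-6.314,19.314) [heading=135, draw]
    BK 16: (-6.314,19.314) -> (5,8) [heading=135, draw]
    -- iteration 2/2 --
    FD 8: (5,8) -> (-0.657,13.657) [heading=135, draw]
    BK 16: (-0.657,13.657) -> (10.657,2.343) [heading=135, draw]
  ]
  -- iteration 2/3 --
  FD 8: (10.657,2.343) -> (5,8) [heading=135, draw]
  REPEAT 2 [
    -- iteration 1/2 --
    FD 8: (5,8) -> (-0.657,13.657) [heading=135, draw]
    BK 16: (-0.657,13.657) -> (10.657,2.343) [heading=135, draw]
    -- iteration 2/2 --
    FD 8: (10.657,2.343) -> (5,8) [heading=135, draw]
    BK 16: (5,8) -> (16.314,-3.314) [heading=135, draw]
  ]
  -- iteration 3/3 --
  FD 8: (16.314,-3.314) -> (10.657,2.343) [heading=135, draw]
  REPEAT 2 [
    -- iteration 1/2 --
    FD 8: (10.657,2.343) -> (5,8) [heading=135, draw]
    BK 16: (5,8) -> (16.314,-3.314) [heading=135, draw]
    -- iteration 2/2 --
    FD 8: (16.314,-3.314) -> (10.657,2.343) [heading=135, draw]
    BK 16: (10.657,2.343) -> (21.971,-8.971) [heading=135, draw]
  ]
]
LT 90: heading 135 -> 225
Final: pos=(21.971,-8.971), heading=225, 15 segment(s) drawn

Answer: 21.971 -8.971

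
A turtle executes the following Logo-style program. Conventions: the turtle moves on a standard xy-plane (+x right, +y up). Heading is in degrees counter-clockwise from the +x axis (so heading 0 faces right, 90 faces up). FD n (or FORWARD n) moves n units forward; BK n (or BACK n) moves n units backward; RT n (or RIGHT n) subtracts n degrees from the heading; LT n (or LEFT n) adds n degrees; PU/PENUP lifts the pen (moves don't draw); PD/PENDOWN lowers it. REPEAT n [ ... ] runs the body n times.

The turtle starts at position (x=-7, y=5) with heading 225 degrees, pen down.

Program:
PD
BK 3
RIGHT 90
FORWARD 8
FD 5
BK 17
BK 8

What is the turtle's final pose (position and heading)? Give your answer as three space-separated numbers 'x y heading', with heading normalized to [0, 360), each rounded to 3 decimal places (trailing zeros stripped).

Executing turtle program step by step:
Start: pos=(-7,5), heading=225, pen down
PD: pen down
BK 3: (-7,5) -> (-4.879,7.121) [heading=225, draw]
RT 90: heading 225 -> 135
FD 8: (-4.879,7.121) -> (-10.536,12.778) [heading=135, draw]
FD 5: (-10.536,12.778) -> (-14.071,16.314) [heading=135, draw]
BK 17: (-14.071,16.314) -> (-2.05,4.293) [heading=135, draw]
BK 8: (-2.05,4.293) -> (3.607,-1.364) [heading=135, draw]
Final: pos=(3.607,-1.364), heading=135, 5 segment(s) drawn

Answer: 3.607 -1.364 135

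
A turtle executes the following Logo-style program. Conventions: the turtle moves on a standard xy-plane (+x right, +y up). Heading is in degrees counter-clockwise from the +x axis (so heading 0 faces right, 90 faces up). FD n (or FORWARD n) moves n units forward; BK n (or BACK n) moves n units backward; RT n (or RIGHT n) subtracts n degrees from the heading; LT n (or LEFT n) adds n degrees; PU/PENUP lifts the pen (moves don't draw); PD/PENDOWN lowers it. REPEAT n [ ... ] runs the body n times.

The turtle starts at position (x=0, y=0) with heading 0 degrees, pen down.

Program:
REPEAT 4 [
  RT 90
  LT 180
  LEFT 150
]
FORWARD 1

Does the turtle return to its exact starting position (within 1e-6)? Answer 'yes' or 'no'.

Executing turtle program step by step:
Start: pos=(0,0), heading=0, pen down
REPEAT 4 [
  -- iteration 1/4 --
  RT 90: heading 0 -> 270
  LT 180: heading 270 -> 90
  LT 150: heading 90 -> 240
  -- iteration 2/4 --
  RT 90: heading 240 -> 150
  LT 180: heading 150 -> 330
  LT 150: heading 330 -> 120
  -- iteration 3/4 --
  RT 90: heading 120 -> 30
  LT 180: heading 30 -> 210
  LT 150: heading 210 -> 0
  -- iteration 4/4 --
  RT 90: heading 0 -> 270
  LT 180: heading 270 -> 90
  LT 150: heading 90 -> 240
]
FD 1: (0,0) -> (-0.5,-0.866) [heading=240, draw]
Final: pos=(-0.5,-0.866), heading=240, 1 segment(s) drawn

Start position: (0, 0)
Final position: (-0.5, -0.866)
Distance = 1; >= 1e-6 -> NOT closed

Answer: no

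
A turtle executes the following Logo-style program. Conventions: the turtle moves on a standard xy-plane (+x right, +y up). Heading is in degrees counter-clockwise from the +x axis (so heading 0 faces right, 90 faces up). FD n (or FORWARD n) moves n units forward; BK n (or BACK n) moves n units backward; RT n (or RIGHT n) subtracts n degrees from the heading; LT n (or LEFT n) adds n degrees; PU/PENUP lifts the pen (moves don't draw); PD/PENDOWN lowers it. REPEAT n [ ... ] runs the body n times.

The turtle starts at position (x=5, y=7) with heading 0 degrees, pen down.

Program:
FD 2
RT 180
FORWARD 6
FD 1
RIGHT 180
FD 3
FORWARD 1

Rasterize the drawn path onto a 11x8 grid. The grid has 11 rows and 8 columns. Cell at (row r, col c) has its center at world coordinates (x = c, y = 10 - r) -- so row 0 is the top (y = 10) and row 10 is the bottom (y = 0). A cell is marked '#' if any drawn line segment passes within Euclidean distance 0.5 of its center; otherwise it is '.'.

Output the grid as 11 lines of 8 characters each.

Segment 0: (5,7) -> (7,7)
Segment 1: (7,7) -> (1,7)
Segment 2: (1,7) -> (0,7)
Segment 3: (0,7) -> (3,7)
Segment 4: (3,7) -> (4,7)

Answer: ........
........
........
########
........
........
........
........
........
........
........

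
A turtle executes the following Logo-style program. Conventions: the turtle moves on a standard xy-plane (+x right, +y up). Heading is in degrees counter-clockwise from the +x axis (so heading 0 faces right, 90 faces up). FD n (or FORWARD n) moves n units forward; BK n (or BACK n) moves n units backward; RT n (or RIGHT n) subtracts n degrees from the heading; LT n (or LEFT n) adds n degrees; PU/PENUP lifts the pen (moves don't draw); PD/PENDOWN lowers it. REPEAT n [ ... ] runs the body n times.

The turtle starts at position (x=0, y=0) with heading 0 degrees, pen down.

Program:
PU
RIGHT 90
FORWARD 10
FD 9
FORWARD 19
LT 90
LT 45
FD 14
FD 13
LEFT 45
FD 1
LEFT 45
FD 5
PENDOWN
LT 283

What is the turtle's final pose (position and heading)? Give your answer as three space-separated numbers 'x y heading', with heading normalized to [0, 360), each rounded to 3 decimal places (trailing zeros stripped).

Answer: 15.556 -14.373 58

Derivation:
Executing turtle program step by step:
Start: pos=(0,0), heading=0, pen down
PU: pen up
RT 90: heading 0 -> 270
FD 10: (0,0) -> (0,-10) [heading=270, move]
FD 9: (0,-10) -> (0,-19) [heading=270, move]
FD 19: (0,-19) -> (0,-38) [heading=270, move]
LT 90: heading 270 -> 0
LT 45: heading 0 -> 45
FD 14: (0,-38) -> (9.899,-28.101) [heading=45, move]
FD 13: (9.899,-28.101) -> (19.092,-18.908) [heading=45, move]
LT 45: heading 45 -> 90
FD 1: (19.092,-18.908) -> (19.092,-17.908) [heading=90, move]
LT 45: heading 90 -> 135
FD 5: (19.092,-17.908) -> (15.556,-14.373) [heading=135, move]
PD: pen down
LT 283: heading 135 -> 58
Final: pos=(15.556,-14.373), heading=58, 0 segment(s) drawn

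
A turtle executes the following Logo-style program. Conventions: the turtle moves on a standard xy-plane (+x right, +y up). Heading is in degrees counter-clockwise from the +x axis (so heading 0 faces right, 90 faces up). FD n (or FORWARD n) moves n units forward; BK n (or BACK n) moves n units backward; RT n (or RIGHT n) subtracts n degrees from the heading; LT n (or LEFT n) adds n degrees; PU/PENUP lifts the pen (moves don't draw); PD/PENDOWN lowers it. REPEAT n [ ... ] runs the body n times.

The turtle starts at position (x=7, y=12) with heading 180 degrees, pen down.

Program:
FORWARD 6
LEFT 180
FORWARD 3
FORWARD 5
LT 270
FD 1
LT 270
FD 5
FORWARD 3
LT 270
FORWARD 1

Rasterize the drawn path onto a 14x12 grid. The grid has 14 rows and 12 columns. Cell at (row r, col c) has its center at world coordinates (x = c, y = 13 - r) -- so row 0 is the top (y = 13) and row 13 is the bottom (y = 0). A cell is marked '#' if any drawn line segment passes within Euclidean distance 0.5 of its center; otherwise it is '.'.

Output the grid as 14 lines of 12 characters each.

Answer: ............
.#########..
.#########..
............
............
............
............
............
............
............
............
............
............
............

Derivation:
Segment 0: (7,12) -> (1,12)
Segment 1: (1,12) -> (4,12)
Segment 2: (4,12) -> (9,12)
Segment 3: (9,12) -> (9,11)
Segment 4: (9,11) -> (4,11)
Segment 5: (4,11) -> (1,11)
Segment 6: (1,11) -> (1,12)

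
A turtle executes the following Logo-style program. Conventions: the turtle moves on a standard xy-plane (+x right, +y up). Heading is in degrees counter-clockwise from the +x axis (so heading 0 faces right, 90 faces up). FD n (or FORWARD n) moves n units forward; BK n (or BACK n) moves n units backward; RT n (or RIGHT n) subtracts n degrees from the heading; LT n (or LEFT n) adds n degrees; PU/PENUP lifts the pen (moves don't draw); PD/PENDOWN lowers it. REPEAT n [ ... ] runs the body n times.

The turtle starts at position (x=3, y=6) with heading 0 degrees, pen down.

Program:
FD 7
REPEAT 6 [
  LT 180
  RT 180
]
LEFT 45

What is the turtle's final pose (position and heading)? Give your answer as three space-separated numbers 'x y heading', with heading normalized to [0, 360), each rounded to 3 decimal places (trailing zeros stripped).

Answer: 10 6 45

Derivation:
Executing turtle program step by step:
Start: pos=(3,6), heading=0, pen down
FD 7: (3,6) -> (10,6) [heading=0, draw]
REPEAT 6 [
  -- iteration 1/6 --
  LT 180: heading 0 -> 180
  RT 180: heading 180 -> 0
  -- iteration 2/6 --
  LT 180: heading 0 -> 180
  RT 180: heading 180 -> 0
  -- iteration 3/6 --
  LT 180: heading 0 -> 180
  RT 180: heading 180 -> 0
  -- iteration 4/6 --
  LT 180: heading 0 -> 180
  RT 180: heading 180 -> 0
  -- iteration 5/6 --
  LT 180: heading 0 -> 180
  RT 180: heading 180 -> 0
  -- iteration 6/6 --
  LT 180: heading 0 -> 180
  RT 180: heading 180 -> 0
]
LT 45: heading 0 -> 45
Final: pos=(10,6), heading=45, 1 segment(s) drawn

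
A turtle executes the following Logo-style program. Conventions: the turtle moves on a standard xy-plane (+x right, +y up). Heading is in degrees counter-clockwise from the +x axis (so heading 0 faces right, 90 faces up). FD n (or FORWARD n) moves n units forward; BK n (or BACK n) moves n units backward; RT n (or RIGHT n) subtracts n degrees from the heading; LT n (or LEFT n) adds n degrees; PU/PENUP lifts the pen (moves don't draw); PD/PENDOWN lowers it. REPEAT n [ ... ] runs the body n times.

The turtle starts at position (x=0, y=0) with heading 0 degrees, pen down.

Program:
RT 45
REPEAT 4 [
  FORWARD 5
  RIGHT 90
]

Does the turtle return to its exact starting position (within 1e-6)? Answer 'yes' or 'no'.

Answer: yes

Derivation:
Executing turtle program step by step:
Start: pos=(0,0), heading=0, pen down
RT 45: heading 0 -> 315
REPEAT 4 [
  -- iteration 1/4 --
  FD 5: (0,0) -> (3.536,-3.536) [heading=315, draw]
  RT 90: heading 315 -> 225
  -- iteration 2/4 --
  FD 5: (3.536,-3.536) -> (0,-7.071) [heading=225, draw]
  RT 90: heading 225 -> 135
  -- iteration 3/4 --
  FD 5: (0,-7.071) -> (-3.536,-3.536) [heading=135, draw]
  RT 90: heading 135 -> 45
  -- iteration 4/4 --
  FD 5: (-3.536,-3.536) -> (0,0) [heading=45, draw]
  RT 90: heading 45 -> 315
]
Final: pos=(0,0), heading=315, 4 segment(s) drawn

Start position: (0, 0)
Final position: (0, 0)
Distance = 0; < 1e-6 -> CLOSED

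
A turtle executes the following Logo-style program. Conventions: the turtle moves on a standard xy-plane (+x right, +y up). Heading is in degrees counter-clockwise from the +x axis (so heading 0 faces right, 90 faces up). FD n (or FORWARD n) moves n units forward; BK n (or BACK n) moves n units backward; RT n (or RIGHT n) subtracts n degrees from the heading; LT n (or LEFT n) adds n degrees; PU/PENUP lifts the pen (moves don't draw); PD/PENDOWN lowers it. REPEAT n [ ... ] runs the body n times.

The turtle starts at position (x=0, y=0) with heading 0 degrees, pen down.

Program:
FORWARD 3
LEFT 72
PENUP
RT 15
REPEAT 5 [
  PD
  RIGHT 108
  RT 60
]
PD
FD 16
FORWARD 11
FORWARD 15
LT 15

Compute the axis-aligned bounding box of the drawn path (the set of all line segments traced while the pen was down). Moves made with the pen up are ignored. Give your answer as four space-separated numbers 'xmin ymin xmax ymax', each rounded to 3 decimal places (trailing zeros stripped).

Executing turtle program step by step:
Start: pos=(0,0), heading=0, pen down
FD 3: (0,0) -> (3,0) [heading=0, draw]
LT 72: heading 0 -> 72
PU: pen up
RT 15: heading 72 -> 57
REPEAT 5 [
  -- iteration 1/5 --
  PD: pen down
  RT 108: heading 57 -> 309
  RT 60: heading 309 -> 249
  -- iteration 2/5 --
  PD: pen down
  RT 108: heading 249 -> 141
  RT 60: heading 141 -> 81
  -- iteration 3/5 --
  PD: pen down
  RT 108: heading 81 -> 333
  RT 60: heading 333 -> 273
  -- iteration 4/5 --
  PD: pen down
  RT 108: heading 273 -> 165
  RT 60: heading 165 -> 105
  -- iteration 5/5 --
  PD: pen down
  RT 108: heading 105 -> 357
  RT 60: heading 357 -> 297
]
PD: pen down
FD 16: (3,0) -> (10.264,-14.256) [heading=297, draw]
FD 11: (10.264,-14.256) -> (15.258,-24.057) [heading=297, draw]
FD 15: (15.258,-24.057) -> (22.068,-37.422) [heading=297, draw]
LT 15: heading 297 -> 312
Final: pos=(22.068,-37.422), heading=312, 4 segment(s) drawn

Segment endpoints: x in {0, 3, 10.264, 15.258, 22.068}, y in {-37.422, -24.057, -14.256, 0}
xmin=0, ymin=-37.422, xmax=22.068, ymax=0

Answer: 0 -37.422 22.068 0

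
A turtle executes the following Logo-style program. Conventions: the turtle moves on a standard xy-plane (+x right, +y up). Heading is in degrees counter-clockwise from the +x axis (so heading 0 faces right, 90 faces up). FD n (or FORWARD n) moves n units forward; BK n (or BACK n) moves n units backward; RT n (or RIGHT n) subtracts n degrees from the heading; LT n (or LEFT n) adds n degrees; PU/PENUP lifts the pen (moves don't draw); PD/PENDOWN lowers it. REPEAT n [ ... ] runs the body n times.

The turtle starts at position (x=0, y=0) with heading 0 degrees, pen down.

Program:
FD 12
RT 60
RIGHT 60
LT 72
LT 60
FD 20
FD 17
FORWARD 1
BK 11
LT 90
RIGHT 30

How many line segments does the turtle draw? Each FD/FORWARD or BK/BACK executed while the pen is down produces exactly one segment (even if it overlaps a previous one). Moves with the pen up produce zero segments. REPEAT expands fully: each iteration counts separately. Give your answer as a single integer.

Answer: 5

Derivation:
Executing turtle program step by step:
Start: pos=(0,0), heading=0, pen down
FD 12: (0,0) -> (12,0) [heading=0, draw]
RT 60: heading 0 -> 300
RT 60: heading 300 -> 240
LT 72: heading 240 -> 312
LT 60: heading 312 -> 12
FD 20: (12,0) -> (31.563,4.158) [heading=12, draw]
FD 17: (31.563,4.158) -> (48.191,7.693) [heading=12, draw]
FD 1: (48.191,7.693) -> (49.17,7.901) [heading=12, draw]
BK 11: (49.17,7.901) -> (38.41,5.614) [heading=12, draw]
LT 90: heading 12 -> 102
RT 30: heading 102 -> 72
Final: pos=(38.41,5.614), heading=72, 5 segment(s) drawn
Segments drawn: 5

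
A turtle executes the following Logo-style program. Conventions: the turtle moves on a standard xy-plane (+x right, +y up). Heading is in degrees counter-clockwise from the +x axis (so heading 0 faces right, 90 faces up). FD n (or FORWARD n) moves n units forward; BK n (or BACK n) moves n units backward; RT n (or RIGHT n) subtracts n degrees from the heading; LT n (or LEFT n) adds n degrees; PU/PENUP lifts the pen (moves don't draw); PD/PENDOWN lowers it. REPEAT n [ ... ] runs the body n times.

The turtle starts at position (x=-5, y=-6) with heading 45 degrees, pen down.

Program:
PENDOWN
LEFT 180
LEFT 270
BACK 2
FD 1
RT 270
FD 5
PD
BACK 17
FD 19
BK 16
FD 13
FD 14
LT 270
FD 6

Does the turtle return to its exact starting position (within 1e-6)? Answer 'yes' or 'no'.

Answer: no

Derivation:
Executing turtle program step by step:
Start: pos=(-5,-6), heading=45, pen down
PD: pen down
LT 180: heading 45 -> 225
LT 270: heading 225 -> 135
BK 2: (-5,-6) -> (-3.586,-7.414) [heading=135, draw]
FD 1: (-3.586,-7.414) -> (-4.293,-6.707) [heading=135, draw]
RT 270: heading 135 -> 225
FD 5: (-4.293,-6.707) -> (-7.828,-10.243) [heading=225, draw]
PD: pen down
BK 17: (-7.828,-10.243) -> (4.192,1.778) [heading=225, draw]
FD 19: (4.192,1.778) -> (-9.243,-11.657) [heading=225, draw]
BK 16: (-9.243,-11.657) -> (2.071,-0.343) [heading=225, draw]
FD 13: (2.071,-0.343) -> (-7.121,-9.536) [heading=225, draw]
FD 14: (-7.121,-9.536) -> (-17.021,-19.435) [heading=225, draw]
LT 270: heading 225 -> 135
FD 6: (-17.021,-19.435) -> (-21.263,-15.192) [heading=135, draw]
Final: pos=(-21.263,-15.192), heading=135, 9 segment(s) drawn

Start position: (-5, -6)
Final position: (-21.263, -15.192)
Distance = 18.682; >= 1e-6 -> NOT closed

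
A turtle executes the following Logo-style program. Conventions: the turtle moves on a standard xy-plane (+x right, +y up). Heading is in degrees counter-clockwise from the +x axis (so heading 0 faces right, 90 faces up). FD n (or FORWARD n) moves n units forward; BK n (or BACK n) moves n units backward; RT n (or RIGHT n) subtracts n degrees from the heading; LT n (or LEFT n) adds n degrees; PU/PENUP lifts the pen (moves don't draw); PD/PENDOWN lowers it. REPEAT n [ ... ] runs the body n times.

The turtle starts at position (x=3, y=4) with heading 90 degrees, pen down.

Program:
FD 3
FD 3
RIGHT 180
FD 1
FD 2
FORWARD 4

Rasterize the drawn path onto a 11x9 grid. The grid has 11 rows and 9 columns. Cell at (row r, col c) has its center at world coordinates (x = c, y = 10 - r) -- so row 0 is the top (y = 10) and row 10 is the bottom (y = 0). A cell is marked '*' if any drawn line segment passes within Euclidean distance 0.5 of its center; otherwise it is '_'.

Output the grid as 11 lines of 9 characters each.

Segment 0: (3,4) -> (3,7)
Segment 1: (3,7) -> (3,10)
Segment 2: (3,10) -> (3,9)
Segment 3: (3,9) -> (3,7)
Segment 4: (3,7) -> (3,3)

Answer: ___*_____
___*_____
___*_____
___*_____
___*_____
___*_____
___*_____
___*_____
_________
_________
_________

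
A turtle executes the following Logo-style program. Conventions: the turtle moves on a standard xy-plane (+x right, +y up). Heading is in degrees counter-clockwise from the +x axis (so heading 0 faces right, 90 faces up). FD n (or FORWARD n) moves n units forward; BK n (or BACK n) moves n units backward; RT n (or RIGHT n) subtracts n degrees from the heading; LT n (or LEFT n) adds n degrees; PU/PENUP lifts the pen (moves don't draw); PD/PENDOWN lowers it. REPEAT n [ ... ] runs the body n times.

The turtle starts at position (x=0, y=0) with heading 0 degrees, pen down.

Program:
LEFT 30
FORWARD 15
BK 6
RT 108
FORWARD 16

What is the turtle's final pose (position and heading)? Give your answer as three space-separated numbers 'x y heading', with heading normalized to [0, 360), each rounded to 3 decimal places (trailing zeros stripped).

Answer: 11.121 -11.15 282

Derivation:
Executing turtle program step by step:
Start: pos=(0,0), heading=0, pen down
LT 30: heading 0 -> 30
FD 15: (0,0) -> (12.99,7.5) [heading=30, draw]
BK 6: (12.99,7.5) -> (7.794,4.5) [heading=30, draw]
RT 108: heading 30 -> 282
FD 16: (7.794,4.5) -> (11.121,-11.15) [heading=282, draw]
Final: pos=(11.121,-11.15), heading=282, 3 segment(s) drawn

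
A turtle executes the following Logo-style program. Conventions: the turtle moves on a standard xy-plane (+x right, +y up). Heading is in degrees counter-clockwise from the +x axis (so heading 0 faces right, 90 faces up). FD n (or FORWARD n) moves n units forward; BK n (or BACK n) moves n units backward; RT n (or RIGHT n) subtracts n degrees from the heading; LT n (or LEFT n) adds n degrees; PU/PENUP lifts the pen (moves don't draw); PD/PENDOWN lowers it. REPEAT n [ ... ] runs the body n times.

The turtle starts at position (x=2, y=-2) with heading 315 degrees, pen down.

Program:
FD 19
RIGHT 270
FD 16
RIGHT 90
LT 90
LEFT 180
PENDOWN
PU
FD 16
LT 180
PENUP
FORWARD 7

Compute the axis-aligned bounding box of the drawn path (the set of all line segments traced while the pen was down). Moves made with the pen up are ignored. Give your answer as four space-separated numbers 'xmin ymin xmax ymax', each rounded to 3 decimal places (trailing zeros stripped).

Executing turtle program step by step:
Start: pos=(2,-2), heading=315, pen down
FD 19: (2,-2) -> (15.435,-15.435) [heading=315, draw]
RT 270: heading 315 -> 45
FD 16: (15.435,-15.435) -> (26.749,-4.121) [heading=45, draw]
RT 90: heading 45 -> 315
LT 90: heading 315 -> 45
LT 180: heading 45 -> 225
PD: pen down
PU: pen up
FD 16: (26.749,-4.121) -> (15.435,-15.435) [heading=225, move]
LT 180: heading 225 -> 45
PU: pen up
FD 7: (15.435,-15.435) -> (20.385,-10.485) [heading=45, move]
Final: pos=(20.385,-10.485), heading=45, 2 segment(s) drawn

Segment endpoints: x in {2, 15.435, 26.749}, y in {-15.435, -4.121, -2}
xmin=2, ymin=-15.435, xmax=26.749, ymax=-2

Answer: 2 -15.435 26.749 -2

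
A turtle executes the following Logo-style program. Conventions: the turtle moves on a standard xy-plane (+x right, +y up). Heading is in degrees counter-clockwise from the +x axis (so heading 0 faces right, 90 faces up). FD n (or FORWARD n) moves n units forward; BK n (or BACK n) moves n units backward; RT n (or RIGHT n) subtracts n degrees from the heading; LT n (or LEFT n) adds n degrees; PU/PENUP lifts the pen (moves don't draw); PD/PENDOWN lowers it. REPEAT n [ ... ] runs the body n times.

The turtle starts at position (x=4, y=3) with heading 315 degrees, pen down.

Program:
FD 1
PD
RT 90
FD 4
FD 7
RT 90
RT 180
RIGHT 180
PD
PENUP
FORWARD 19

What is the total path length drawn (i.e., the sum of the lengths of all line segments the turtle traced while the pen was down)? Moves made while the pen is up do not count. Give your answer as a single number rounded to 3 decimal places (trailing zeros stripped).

Executing turtle program step by step:
Start: pos=(4,3), heading=315, pen down
FD 1: (4,3) -> (4.707,2.293) [heading=315, draw]
PD: pen down
RT 90: heading 315 -> 225
FD 4: (4.707,2.293) -> (1.879,-0.536) [heading=225, draw]
FD 7: (1.879,-0.536) -> (-3.071,-5.485) [heading=225, draw]
RT 90: heading 225 -> 135
RT 180: heading 135 -> 315
RT 180: heading 315 -> 135
PD: pen down
PU: pen up
FD 19: (-3.071,-5.485) -> (-16.506,7.95) [heading=135, move]
Final: pos=(-16.506,7.95), heading=135, 3 segment(s) drawn

Segment lengths:
  seg 1: (4,3) -> (4.707,2.293), length = 1
  seg 2: (4.707,2.293) -> (1.879,-0.536), length = 4
  seg 3: (1.879,-0.536) -> (-3.071,-5.485), length = 7
Total = 12

Answer: 12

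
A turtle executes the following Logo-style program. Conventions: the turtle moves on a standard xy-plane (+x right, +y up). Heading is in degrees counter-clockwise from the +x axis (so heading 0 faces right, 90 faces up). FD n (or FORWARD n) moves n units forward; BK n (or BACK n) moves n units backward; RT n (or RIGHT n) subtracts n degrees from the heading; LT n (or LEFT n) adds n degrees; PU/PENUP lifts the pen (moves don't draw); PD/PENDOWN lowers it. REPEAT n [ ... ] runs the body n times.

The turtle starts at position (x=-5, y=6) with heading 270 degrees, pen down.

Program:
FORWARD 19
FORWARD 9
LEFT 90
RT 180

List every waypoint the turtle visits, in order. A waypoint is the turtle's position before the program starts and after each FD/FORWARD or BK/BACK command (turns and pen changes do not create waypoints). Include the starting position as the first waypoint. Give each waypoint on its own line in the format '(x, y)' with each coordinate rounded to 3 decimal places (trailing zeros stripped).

Answer: (-5, 6)
(-5, -13)
(-5, -22)

Derivation:
Executing turtle program step by step:
Start: pos=(-5,6), heading=270, pen down
FD 19: (-5,6) -> (-5,-13) [heading=270, draw]
FD 9: (-5,-13) -> (-5,-22) [heading=270, draw]
LT 90: heading 270 -> 0
RT 180: heading 0 -> 180
Final: pos=(-5,-22), heading=180, 2 segment(s) drawn
Waypoints (3 total):
(-5, 6)
(-5, -13)
(-5, -22)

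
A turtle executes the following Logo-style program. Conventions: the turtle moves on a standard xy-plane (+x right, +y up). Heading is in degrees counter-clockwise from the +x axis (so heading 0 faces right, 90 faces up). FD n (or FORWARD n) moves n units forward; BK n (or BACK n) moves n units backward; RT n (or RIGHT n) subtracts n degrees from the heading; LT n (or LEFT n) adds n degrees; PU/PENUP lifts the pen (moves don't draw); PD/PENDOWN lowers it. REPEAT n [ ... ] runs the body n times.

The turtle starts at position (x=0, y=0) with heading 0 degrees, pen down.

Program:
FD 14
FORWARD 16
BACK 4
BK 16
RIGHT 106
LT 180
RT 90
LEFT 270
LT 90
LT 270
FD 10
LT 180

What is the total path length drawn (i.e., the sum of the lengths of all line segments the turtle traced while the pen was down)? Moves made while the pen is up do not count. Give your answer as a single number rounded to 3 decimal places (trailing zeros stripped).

Answer: 60

Derivation:
Executing turtle program step by step:
Start: pos=(0,0), heading=0, pen down
FD 14: (0,0) -> (14,0) [heading=0, draw]
FD 16: (14,0) -> (30,0) [heading=0, draw]
BK 4: (30,0) -> (26,0) [heading=0, draw]
BK 16: (26,0) -> (10,0) [heading=0, draw]
RT 106: heading 0 -> 254
LT 180: heading 254 -> 74
RT 90: heading 74 -> 344
LT 270: heading 344 -> 254
LT 90: heading 254 -> 344
LT 270: heading 344 -> 254
FD 10: (10,0) -> (7.244,-9.613) [heading=254, draw]
LT 180: heading 254 -> 74
Final: pos=(7.244,-9.613), heading=74, 5 segment(s) drawn

Segment lengths:
  seg 1: (0,0) -> (14,0), length = 14
  seg 2: (14,0) -> (30,0), length = 16
  seg 3: (30,0) -> (26,0), length = 4
  seg 4: (26,0) -> (10,0), length = 16
  seg 5: (10,0) -> (7.244,-9.613), length = 10
Total = 60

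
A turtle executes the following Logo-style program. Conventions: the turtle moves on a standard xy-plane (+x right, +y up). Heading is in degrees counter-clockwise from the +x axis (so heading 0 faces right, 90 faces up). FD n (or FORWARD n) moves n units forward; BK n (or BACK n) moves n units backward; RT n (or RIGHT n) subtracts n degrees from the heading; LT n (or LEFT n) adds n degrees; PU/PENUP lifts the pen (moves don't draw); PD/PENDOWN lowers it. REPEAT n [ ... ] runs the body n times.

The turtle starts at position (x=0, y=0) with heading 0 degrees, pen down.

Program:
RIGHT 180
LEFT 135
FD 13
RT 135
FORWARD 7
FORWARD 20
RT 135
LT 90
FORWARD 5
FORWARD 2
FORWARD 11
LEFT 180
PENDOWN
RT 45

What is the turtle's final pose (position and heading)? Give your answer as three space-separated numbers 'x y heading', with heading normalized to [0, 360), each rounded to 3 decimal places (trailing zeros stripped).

Executing turtle program step by step:
Start: pos=(0,0), heading=0, pen down
RT 180: heading 0 -> 180
LT 135: heading 180 -> 315
FD 13: (0,0) -> (9.192,-9.192) [heading=315, draw]
RT 135: heading 315 -> 180
FD 7: (9.192,-9.192) -> (2.192,-9.192) [heading=180, draw]
FD 20: (2.192,-9.192) -> (-17.808,-9.192) [heading=180, draw]
RT 135: heading 180 -> 45
LT 90: heading 45 -> 135
FD 5: (-17.808,-9.192) -> (-21.343,-5.657) [heading=135, draw]
FD 2: (-21.343,-5.657) -> (-22.757,-4.243) [heading=135, draw]
FD 11: (-22.757,-4.243) -> (-30.536,3.536) [heading=135, draw]
LT 180: heading 135 -> 315
PD: pen down
RT 45: heading 315 -> 270
Final: pos=(-30.536,3.536), heading=270, 6 segment(s) drawn

Answer: -30.536 3.536 270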